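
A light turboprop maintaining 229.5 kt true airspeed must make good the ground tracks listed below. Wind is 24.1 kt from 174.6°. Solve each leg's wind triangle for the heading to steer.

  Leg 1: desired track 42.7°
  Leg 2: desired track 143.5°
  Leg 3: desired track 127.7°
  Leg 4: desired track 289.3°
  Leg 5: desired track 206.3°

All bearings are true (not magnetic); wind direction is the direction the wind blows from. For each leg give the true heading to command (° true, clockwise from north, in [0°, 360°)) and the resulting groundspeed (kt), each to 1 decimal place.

Leg 1: desired track 42.7°; wind correction +4.5° → command heading 47.2°, groundspeed 244.9 kt
Leg 2: desired track 143.5°; wind correction +3.1° → command heading 146.6°, groundspeed 208.5 kt
Leg 3: desired track 127.7°; wind correction +4.4° → command heading 132.1°, groundspeed 212.4 kt
Leg 4: desired track 289.3°; wind correction -5.5° → command heading 283.8°, groundspeed 238.5 kt
Leg 5: desired track 206.3°; wind correction -3.2° → command heading 203.1°, groundspeed 208.6 kt

Leg 1: heading=47.2°, groundspeed=244.9 kt
Leg 2: heading=146.6°, groundspeed=208.5 kt
Leg 3: heading=132.1°, groundspeed=212.4 kt
Leg 4: heading=283.8°, groundspeed=238.5 kt
Leg 5: heading=203.1°, groundspeed=208.6 kt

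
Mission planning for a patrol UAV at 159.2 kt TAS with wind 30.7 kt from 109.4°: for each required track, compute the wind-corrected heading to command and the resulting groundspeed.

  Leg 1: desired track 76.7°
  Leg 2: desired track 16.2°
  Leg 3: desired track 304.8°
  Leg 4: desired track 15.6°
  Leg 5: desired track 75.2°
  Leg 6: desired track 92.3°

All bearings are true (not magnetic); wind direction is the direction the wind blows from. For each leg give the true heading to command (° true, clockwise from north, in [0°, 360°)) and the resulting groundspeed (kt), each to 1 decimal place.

Leg 1: desired track 76.7°; wind correction +6.0° → command heading 82.7°, groundspeed 132.5 kt
Leg 2: desired track 16.2°; wind correction +11.1° → command heading 27.3°, groundspeed 157.9 kt
Leg 3: desired track 304.8°; wind correction +2.9° → command heading 307.7°, groundspeed 188.6 kt
Leg 4: desired track 15.6°; wind correction +11.1° → command heading 26.7°, groundspeed 158.3 kt
Leg 5: desired track 75.2°; wind correction +6.2° → command heading 81.4°, groundspeed 132.9 kt
Leg 6: desired track 92.3°; wind correction +3.3° → command heading 95.6°, groundspeed 129.6 kt

Leg 1: heading=82.7°, groundspeed=132.5 kt
Leg 2: heading=27.3°, groundspeed=157.9 kt
Leg 3: heading=307.7°, groundspeed=188.6 kt
Leg 4: heading=26.7°, groundspeed=158.3 kt
Leg 5: heading=81.4°, groundspeed=132.9 kt
Leg 6: heading=95.6°, groundspeed=129.6 kt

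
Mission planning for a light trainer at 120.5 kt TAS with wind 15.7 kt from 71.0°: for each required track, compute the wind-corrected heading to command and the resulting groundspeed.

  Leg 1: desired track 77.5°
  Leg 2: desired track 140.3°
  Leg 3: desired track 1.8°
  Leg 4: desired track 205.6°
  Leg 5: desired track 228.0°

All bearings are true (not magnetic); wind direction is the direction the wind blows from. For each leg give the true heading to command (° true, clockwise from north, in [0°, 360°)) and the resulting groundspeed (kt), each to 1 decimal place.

Leg 1: desired track 77.5°; wind correction -0.8° → command heading 76.7°, groundspeed 104.9 kt
Leg 2: desired track 140.3°; wind correction -7.0° → command heading 133.3°, groundspeed 114.1 kt
Leg 3: desired track 1.8°; wind correction +7.0° → command heading 8.8°, groundspeed 114.0 kt
Leg 4: desired track 205.6°; wind correction -5.3° → command heading 200.3°, groundspeed 131.0 kt
Leg 5: desired track 228.0°; wind correction -2.9° → command heading 225.1°, groundspeed 134.8 kt

Leg 1: heading=76.7°, groundspeed=104.9 kt
Leg 2: heading=133.3°, groundspeed=114.1 kt
Leg 3: heading=8.8°, groundspeed=114.0 kt
Leg 4: heading=200.3°, groundspeed=131.0 kt
Leg 5: heading=225.1°, groundspeed=134.8 kt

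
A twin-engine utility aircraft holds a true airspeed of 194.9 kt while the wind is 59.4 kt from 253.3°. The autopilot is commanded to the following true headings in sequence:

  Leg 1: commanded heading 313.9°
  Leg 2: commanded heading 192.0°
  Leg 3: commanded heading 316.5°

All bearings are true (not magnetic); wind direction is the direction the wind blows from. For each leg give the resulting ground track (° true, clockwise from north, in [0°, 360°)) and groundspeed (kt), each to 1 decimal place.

Leg 1: track=331.2°, groundspeed=173.6 kt
Leg 2: track=174.6°, groundspeed=174.3 kt
Leg 3: track=334.0°, groundspeed=176.3 kt

Leg 1: heading 313.9°; drift +17.3° → track 331.2°, groundspeed 173.6 kt
Leg 2: heading 192.0°; drift -17.4° → track 174.6°, groundspeed 174.3 kt
Leg 3: heading 316.5°; drift +17.5° → track 334.0°, groundspeed 176.3 kt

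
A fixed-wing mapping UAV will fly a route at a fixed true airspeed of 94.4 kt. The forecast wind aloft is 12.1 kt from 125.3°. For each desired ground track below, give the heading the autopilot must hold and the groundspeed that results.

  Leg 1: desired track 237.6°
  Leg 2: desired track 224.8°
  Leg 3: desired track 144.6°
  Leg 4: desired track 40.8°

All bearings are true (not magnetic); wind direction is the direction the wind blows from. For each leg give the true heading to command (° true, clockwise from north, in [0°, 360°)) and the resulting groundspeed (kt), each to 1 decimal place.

Leg 1: heading=230.8°, groundspeed=98.3 kt
Leg 2: heading=217.5°, groundspeed=95.6 kt
Leg 3: heading=142.2°, groundspeed=82.9 kt
Leg 4: heading=48.1°, groundspeed=92.5 kt

Leg 1: desired track 237.6°; wind correction -6.8° → command heading 230.8°, groundspeed 98.3 kt
Leg 2: desired track 224.8°; wind correction -7.3° → command heading 217.5°, groundspeed 95.6 kt
Leg 3: desired track 144.6°; wind correction -2.4° → command heading 142.2°, groundspeed 82.9 kt
Leg 4: desired track 40.8°; wind correction +7.3° → command heading 48.1°, groundspeed 92.5 kt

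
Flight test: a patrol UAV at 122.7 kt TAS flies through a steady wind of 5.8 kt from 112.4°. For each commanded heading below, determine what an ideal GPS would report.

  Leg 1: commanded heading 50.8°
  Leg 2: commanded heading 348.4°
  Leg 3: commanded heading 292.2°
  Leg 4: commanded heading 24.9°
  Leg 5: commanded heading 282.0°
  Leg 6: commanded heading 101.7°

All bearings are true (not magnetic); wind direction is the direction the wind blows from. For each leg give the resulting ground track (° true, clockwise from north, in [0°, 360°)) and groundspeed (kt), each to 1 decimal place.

Leg 1: heading 50.8°; drift -2.4° → track 48.4°, groundspeed 120.0 kt
Leg 2: heading 348.4°; drift -2.2° → track 346.2°, groundspeed 126.0 kt
Leg 3: heading 292.2°; drift +0.0° → track 292.2°, groundspeed 128.5 kt
Leg 4: heading 24.9°; drift -2.7° → track 22.2°, groundspeed 122.6 kt
Leg 5: heading 282.0°; drift +0.5° → track 282.5°, groundspeed 128.4 kt
Leg 6: heading 101.7°; drift -0.5° → track 101.2°, groundspeed 117.0 kt

Leg 1: track=48.4°, groundspeed=120.0 kt
Leg 2: track=346.2°, groundspeed=126.0 kt
Leg 3: track=292.2°, groundspeed=128.5 kt
Leg 4: track=22.2°, groundspeed=122.6 kt
Leg 5: track=282.5°, groundspeed=128.4 kt
Leg 6: track=101.2°, groundspeed=117.0 kt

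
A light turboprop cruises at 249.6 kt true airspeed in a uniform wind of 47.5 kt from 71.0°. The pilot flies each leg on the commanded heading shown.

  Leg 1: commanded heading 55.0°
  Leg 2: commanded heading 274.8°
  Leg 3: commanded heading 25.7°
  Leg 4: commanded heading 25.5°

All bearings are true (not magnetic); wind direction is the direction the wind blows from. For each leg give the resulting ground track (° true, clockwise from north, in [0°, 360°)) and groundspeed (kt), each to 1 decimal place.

Leg 1: heading 55.0°; drift -3.7° → track 51.3°, groundspeed 204.4 kt
Leg 2: heading 274.8°; drift -3.7° → track 271.1°, groundspeed 293.7 kt
Leg 3: heading 25.7°; drift -8.9° → track 16.8°, groundspeed 218.8 kt
Leg 4: heading 25.5°; drift -8.9° → track 16.6°, groundspeed 218.9 kt

Leg 1: track=51.3°, groundspeed=204.4 kt
Leg 2: track=271.1°, groundspeed=293.7 kt
Leg 3: track=16.8°, groundspeed=218.8 kt
Leg 4: track=16.6°, groundspeed=218.9 kt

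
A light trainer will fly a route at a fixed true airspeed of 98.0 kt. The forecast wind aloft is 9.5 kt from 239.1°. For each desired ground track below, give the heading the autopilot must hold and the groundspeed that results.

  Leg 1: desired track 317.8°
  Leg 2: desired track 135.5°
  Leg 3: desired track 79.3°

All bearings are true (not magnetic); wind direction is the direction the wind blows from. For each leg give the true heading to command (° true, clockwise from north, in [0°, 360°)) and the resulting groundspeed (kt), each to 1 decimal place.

Leg 1: desired track 317.8°; wind correction -5.5° → command heading 312.3°, groundspeed 95.7 kt
Leg 2: desired track 135.5°; wind correction +5.4° → command heading 140.9°, groundspeed 99.8 kt
Leg 3: desired track 79.3°; wind correction +1.9° → command heading 81.2°, groundspeed 106.9 kt

Leg 1: heading=312.3°, groundspeed=95.7 kt
Leg 2: heading=140.9°, groundspeed=99.8 kt
Leg 3: heading=81.2°, groundspeed=106.9 kt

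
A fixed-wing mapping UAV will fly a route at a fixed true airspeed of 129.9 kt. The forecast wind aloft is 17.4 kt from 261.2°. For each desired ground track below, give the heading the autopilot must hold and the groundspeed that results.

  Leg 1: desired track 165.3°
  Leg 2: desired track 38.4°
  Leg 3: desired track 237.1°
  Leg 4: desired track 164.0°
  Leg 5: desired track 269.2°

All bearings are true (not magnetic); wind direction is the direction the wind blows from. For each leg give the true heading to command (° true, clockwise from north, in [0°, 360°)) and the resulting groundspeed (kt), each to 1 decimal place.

Leg 1: heading=173.0°, groundspeed=130.5 kt
Leg 2: heading=33.2°, groundspeed=142.1 kt
Leg 3: heading=240.2°, groundspeed=113.8 kt
Leg 4: heading=171.6°, groundspeed=130.9 kt
Leg 5: heading=268.1°, groundspeed=112.6 kt

Leg 1: desired track 165.3°; wind correction +7.7° → command heading 173.0°, groundspeed 130.5 kt
Leg 2: desired track 38.4°; wind correction -5.2° → command heading 33.2°, groundspeed 142.1 kt
Leg 3: desired track 237.1°; wind correction +3.1° → command heading 240.2°, groundspeed 113.8 kt
Leg 4: desired track 164.0°; wind correction +7.6° → command heading 171.6°, groundspeed 130.9 kt
Leg 5: desired track 269.2°; wind correction -1.1° → command heading 268.1°, groundspeed 112.6 kt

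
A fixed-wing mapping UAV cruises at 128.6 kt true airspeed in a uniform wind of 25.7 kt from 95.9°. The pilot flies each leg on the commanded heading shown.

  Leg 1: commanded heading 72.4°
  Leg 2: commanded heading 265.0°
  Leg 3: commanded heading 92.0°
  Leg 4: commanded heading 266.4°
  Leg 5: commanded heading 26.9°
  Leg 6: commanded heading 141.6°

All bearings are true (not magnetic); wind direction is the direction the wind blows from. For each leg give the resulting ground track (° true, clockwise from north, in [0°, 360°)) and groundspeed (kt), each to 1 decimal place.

Leg 1: track=66.8°, groundspeed=105.5 kt
Leg 2: track=266.8°, groundspeed=153.9 kt
Leg 3: track=91.0°, groundspeed=103.0 kt
Leg 4: track=268.0°, groundspeed=154.0 kt
Leg 5: track=15.5°, groundspeed=121.8 kt
Leg 6: track=151.0°, groundspeed=112.2 kt

Leg 1: heading 72.4°; drift -5.6° → track 66.8°, groundspeed 105.5 kt
Leg 2: heading 265.0°; drift +1.8° → track 266.8°, groundspeed 153.9 kt
Leg 3: heading 92.0°; drift -1.0° → track 91.0°, groundspeed 103.0 kt
Leg 4: heading 266.4°; drift +1.6° → track 268.0°, groundspeed 154.0 kt
Leg 5: heading 26.9°; drift -11.4° → track 15.5°, groundspeed 121.8 kt
Leg 6: heading 141.6°; drift +9.4° → track 151.0°, groundspeed 112.2 kt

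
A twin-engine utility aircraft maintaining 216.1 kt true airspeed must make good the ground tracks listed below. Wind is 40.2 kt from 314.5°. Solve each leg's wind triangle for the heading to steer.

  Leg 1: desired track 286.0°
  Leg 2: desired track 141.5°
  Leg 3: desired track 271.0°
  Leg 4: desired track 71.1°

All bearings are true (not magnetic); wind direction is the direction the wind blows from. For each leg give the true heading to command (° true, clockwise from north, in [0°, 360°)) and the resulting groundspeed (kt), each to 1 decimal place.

Leg 1: desired track 286.0°; wind correction +5.1° → command heading 291.1°, groundspeed 179.9 kt
Leg 2: desired track 141.5°; wind correction +1.3° → command heading 142.8°, groundspeed 255.9 kt
Leg 3: desired track 271.0°; wind correction +7.4° → command heading 278.4°, groundspeed 185.2 kt
Leg 4: desired track 71.1°; wind correction -9.6° → command heading 61.5°, groundspeed 231.1 kt

Leg 1: heading=291.1°, groundspeed=179.9 kt
Leg 2: heading=142.8°, groundspeed=255.9 kt
Leg 3: heading=278.4°, groundspeed=185.2 kt
Leg 4: heading=61.5°, groundspeed=231.1 kt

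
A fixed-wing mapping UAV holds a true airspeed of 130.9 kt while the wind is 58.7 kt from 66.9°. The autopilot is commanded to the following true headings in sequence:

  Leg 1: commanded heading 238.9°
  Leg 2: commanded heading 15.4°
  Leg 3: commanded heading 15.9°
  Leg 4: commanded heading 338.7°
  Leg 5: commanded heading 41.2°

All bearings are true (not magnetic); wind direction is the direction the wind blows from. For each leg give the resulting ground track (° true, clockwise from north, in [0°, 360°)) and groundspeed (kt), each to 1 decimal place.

Leg 1: track=241.4°, groundspeed=189.2 kt
Leg 2: track=349.4°, groundspeed=104.9 kt
Leg 3: track=350.0°, groundspeed=104.4 kt
Leg 4: track=314.3°, groundspeed=141.8 kt
Leg 5: track=23.1°, groundspeed=82.1 kt

Leg 1: heading 238.9°; drift +2.5° → track 241.4°, groundspeed 189.2 kt
Leg 2: heading 15.4°; drift -26.0° → track 349.4°, groundspeed 104.9 kt
Leg 3: heading 15.9°; drift -25.9° → track 350.0°, groundspeed 104.4 kt
Leg 4: heading 338.7°; drift -24.4° → track 314.3°, groundspeed 141.8 kt
Leg 5: heading 41.2°; drift -18.1° → track 23.1°, groundspeed 82.1 kt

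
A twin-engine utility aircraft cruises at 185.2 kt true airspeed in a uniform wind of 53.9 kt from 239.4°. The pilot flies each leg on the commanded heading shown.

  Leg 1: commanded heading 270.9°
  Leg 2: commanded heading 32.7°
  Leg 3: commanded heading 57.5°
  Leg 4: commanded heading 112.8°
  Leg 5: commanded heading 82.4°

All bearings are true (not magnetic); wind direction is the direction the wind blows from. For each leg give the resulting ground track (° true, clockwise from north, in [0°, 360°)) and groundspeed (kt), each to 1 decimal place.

Leg 1: track=282.3°, groundspeed=142.1 kt
Leg 2: track=38.6°, groundspeed=234.6 kt
Leg 3: track=57.9°, groundspeed=239.1 kt
Leg 4: track=101.5°, groundspeed=221.6 kt
Leg 5: track=77.3°, groundspeed=235.8 kt

Leg 1: heading 270.9°; drift +11.4° → track 282.3°, groundspeed 142.1 kt
Leg 2: heading 32.7°; drift +5.9° → track 38.6°, groundspeed 234.6 kt
Leg 3: heading 57.5°; drift +0.4° → track 57.9°, groundspeed 239.1 kt
Leg 4: heading 112.8°; drift -11.3° → track 101.5°, groundspeed 221.6 kt
Leg 5: heading 82.4°; drift -5.1° → track 77.3°, groundspeed 235.8 kt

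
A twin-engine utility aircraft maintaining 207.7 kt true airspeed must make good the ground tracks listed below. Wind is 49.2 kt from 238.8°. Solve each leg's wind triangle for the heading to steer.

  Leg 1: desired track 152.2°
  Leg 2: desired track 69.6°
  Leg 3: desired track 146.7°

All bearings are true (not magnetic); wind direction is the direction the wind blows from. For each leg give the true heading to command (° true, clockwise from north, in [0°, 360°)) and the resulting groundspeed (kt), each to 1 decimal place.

Leg 1: desired track 152.2°; wind correction +13.7° → command heading 165.9°, groundspeed 198.9 kt
Leg 2: desired track 69.6°; wind correction +2.5° → command heading 72.1°, groundspeed 255.8 kt
Leg 3: desired track 146.7°; wind correction +13.7° → command heading 160.4°, groundspeed 203.6 kt

Leg 1: heading=165.9°, groundspeed=198.9 kt
Leg 2: heading=72.1°, groundspeed=255.8 kt
Leg 3: heading=160.4°, groundspeed=203.6 kt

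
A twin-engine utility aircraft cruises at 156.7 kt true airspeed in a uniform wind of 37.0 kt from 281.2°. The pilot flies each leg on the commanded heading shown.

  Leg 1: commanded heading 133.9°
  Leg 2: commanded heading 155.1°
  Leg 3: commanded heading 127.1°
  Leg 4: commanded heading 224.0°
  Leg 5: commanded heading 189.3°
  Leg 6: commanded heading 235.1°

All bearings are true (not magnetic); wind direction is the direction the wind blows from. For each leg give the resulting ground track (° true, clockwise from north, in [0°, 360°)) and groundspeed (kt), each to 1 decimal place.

Leg 1: heading 133.9°; drift -6.1° → track 127.8°, groundspeed 188.9 kt
Leg 2: heading 155.1°; drift -9.5° → track 145.6°, groundspeed 181.0 kt
Leg 3: heading 127.1°; drift -4.9° → track 122.2°, groundspeed 190.7 kt
Leg 4: heading 224.0°; drift -12.8° → track 211.2°, groundspeed 140.2 kt
Leg 5: heading 189.3°; drift -13.2° → track 176.1°, groundspeed 162.2 kt
Leg 6: heading 235.1°; drift -11.5° → track 223.6°, groundspeed 133.7 kt

Leg 1: track=127.8°, groundspeed=188.9 kt
Leg 2: track=145.6°, groundspeed=181.0 kt
Leg 3: track=122.2°, groundspeed=190.7 kt
Leg 4: track=211.2°, groundspeed=140.2 kt
Leg 5: track=176.1°, groundspeed=162.2 kt
Leg 6: track=223.6°, groundspeed=133.7 kt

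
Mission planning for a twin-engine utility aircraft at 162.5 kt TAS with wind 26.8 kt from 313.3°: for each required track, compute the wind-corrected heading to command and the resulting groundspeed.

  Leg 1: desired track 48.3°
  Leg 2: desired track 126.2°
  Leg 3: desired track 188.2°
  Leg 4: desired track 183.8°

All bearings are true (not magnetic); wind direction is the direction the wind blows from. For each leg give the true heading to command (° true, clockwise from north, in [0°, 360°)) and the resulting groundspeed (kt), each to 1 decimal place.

Leg 1: heading=38.8°, groundspeed=162.6 kt
Leg 2: heading=125.0°, groundspeed=189.1 kt
Leg 3: heading=196.0°, groundspeed=176.4 kt
Leg 4: heading=191.1°, groundspeed=178.2 kt

Leg 1: desired track 48.3°; wind correction -9.5° → command heading 38.8°, groundspeed 162.6 kt
Leg 2: desired track 126.2°; wind correction -1.2° → command heading 125.0°, groundspeed 189.1 kt
Leg 3: desired track 188.2°; wind correction +7.8° → command heading 196.0°, groundspeed 176.4 kt
Leg 4: desired track 183.8°; wind correction +7.3° → command heading 191.1°, groundspeed 178.2 kt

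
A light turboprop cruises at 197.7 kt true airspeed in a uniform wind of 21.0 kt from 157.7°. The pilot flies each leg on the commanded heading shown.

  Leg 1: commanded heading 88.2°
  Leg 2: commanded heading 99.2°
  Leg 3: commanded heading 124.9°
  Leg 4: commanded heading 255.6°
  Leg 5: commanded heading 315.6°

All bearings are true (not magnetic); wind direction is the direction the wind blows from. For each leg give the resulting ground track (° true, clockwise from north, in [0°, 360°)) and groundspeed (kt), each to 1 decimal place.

Leg 1: track=82.3°, groundspeed=191.4 kt
Leg 2: track=93.7°, groundspeed=187.6 kt
Leg 3: track=121.3°, groundspeed=180.4 kt
Leg 4: track=261.5°, groundspeed=201.7 kt
Leg 5: track=317.7°, groundspeed=217.3 kt

Leg 1: heading 88.2°; drift -5.9° → track 82.3°, groundspeed 191.4 kt
Leg 2: heading 99.2°; drift -5.5° → track 93.7°, groundspeed 187.6 kt
Leg 3: heading 124.9°; drift -3.6° → track 121.3°, groundspeed 180.4 kt
Leg 4: heading 255.6°; drift +5.9° → track 261.5°, groundspeed 201.7 kt
Leg 5: heading 315.6°; drift +2.1° → track 317.7°, groundspeed 217.3 kt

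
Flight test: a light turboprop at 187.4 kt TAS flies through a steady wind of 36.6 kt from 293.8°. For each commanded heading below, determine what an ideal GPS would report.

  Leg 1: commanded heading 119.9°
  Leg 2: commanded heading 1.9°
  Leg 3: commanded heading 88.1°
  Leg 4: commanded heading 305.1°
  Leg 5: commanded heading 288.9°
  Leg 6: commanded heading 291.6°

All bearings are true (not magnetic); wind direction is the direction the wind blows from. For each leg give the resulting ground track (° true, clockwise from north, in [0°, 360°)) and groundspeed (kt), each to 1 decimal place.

Leg 1: heading 119.9°; drift -1.0° → track 118.9°, groundspeed 223.8 kt
Leg 2: heading 1.9°; drift +11.1° → track 13.0°, groundspeed 177.0 kt
Leg 3: heading 88.1°; drift +4.1° → track 92.2°, groundspeed 221.0 kt
Leg 4: heading 305.1°; drift +2.7° → track 307.8°, groundspeed 151.7 kt
Leg 5: heading 288.9°; drift -1.2° → track 287.7°, groundspeed 151.0 kt
Leg 6: heading 291.6°; drift -0.5° → track 291.1°, groundspeed 150.8 kt

Leg 1: track=118.9°, groundspeed=223.8 kt
Leg 2: track=13.0°, groundspeed=177.0 kt
Leg 3: track=92.2°, groundspeed=221.0 kt
Leg 4: track=307.8°, groundspeed=151.7 kt
Leg 5: track=287.7°, groundspeed=151.0 kt
Leg 6: track=291.1°, groundspeed=150.8 kt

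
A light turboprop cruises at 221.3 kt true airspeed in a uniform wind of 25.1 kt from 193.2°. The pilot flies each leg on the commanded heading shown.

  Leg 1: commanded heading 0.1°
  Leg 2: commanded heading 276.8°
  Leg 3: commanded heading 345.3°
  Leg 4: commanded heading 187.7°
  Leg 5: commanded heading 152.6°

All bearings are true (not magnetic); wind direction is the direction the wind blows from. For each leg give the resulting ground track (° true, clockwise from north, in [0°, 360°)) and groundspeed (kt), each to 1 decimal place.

Leg 1: track=1.4°, groundspeed=245.8 kt
Leg 2: track=283.3°, groundspeed=219.9 kt
Leg 3: track=348.1°, groundspeed=243.8 kt
Leg 4: track=187.0°, groundspeed=196.3 kt
Leg 5: track=148.0°, groundspeed=202.9 kt

Leg 1: heading 0.1°; drift +1.3° → track 1.4°, groundspeed 245.8 kt
Leg 2: heading 276.8°; drift +6.5° → track 283.3°, groundspeed 219.9 kt
Leg 3: heading 345.3°; drift +2.8° → track 348.1°, groundspeed 243.8 kt
Leg 4: heading 187.7°; drift -0.7° → track 187.0°, groundspeed 196.3 kt
Leg 5: heading 152.6°; drift -4.6° → track 148.0°, groundspeed 202.9 kt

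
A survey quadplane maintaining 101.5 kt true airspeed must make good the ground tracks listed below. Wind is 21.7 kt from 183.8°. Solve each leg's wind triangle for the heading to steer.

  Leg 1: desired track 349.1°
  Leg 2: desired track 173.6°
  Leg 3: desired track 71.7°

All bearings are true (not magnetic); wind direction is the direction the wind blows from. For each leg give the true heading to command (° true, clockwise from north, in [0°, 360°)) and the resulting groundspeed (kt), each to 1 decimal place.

Leg 1: desired track 349.1°; wind correction -3.1° → command heading 346.0°, groundspeed 122.3 kt
Leg 2: desired track 173.6°; wind correction +2.2° → command heading 175.8°, groundspeed 80.1 kt
Leg 3: desired track 71.7°; wind correction +11.4° → command heading 83.1°, groundspeed 107.7 kt

Leg 1: heading=346.0°, groundspeed=122.3 kt
Leg 2: heading=175.8°, groundspeed=80.1 kt
Leg 3: heading=83.1°, groundspeed=107.7 kt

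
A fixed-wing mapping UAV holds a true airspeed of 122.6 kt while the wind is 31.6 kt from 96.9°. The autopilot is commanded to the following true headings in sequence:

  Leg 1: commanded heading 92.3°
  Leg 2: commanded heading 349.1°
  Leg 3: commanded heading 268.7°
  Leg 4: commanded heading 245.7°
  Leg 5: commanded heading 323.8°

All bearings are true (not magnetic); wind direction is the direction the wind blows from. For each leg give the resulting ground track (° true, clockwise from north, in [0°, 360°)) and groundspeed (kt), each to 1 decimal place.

Leg 1: track=90.7°, groundspeed=91.1 kt
Leg 2: track=336.3°, groundspeed=135.6 kt
Leg 3: track=270.4°, groundspeed=153.9 kt
Leg 4: track=251.9°, groundspeed=150.5 kt
Leg 5: track=314.7°, groundspeed=146.0 kt

Leg 1: heading 92.3°; drift -1.6° → track 90.7°, groundspeed 91.1 kt
Leg 2: heading 349.1°; drift -12.8° → track 336.3°, groundspeed 135.6 kt
Leg 3: heading 268.7°; drift +1.7° → track 270.4°, groundspeed 153.9 kt
Leg 4: heading 245.7°; drift +6.2° → track 251.9°, groundspeed 150.5 kt
Leg 5: heading 323.8°; drift -9.1° → track 314.7°, groundspeed 146.0 kt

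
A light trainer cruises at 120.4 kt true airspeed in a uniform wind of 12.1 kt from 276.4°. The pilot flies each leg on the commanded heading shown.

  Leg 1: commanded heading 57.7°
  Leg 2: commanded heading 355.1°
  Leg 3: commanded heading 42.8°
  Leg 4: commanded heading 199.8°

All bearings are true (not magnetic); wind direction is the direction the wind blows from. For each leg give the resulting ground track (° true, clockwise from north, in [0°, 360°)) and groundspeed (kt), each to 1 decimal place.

Leg 1: track=61.0°, groundspeed=130.1 kt
Leg 2: track=0.8°, groundspeed=118.6 kt
Leg 3: track=47.2°, groundspeed=128.0 kt
Leg 4: track=194.1°, groundspeed=118.2 kt

Leg 1: heading 57.7°; drift +3.3° → track 61.0°, groundspeed 130.1 kt
Leg 2: heading 355.1°; drift +5.7° → track 0.8°, groundspeed 118.6 kt
Leg 3: heading 42.8°; drift +4.4° → track 47.2°, groundspeed 128.0 kt
Leg 4: heading 199.8°; drift -5.7° → track 194.1°, groundspeed 118.2 kt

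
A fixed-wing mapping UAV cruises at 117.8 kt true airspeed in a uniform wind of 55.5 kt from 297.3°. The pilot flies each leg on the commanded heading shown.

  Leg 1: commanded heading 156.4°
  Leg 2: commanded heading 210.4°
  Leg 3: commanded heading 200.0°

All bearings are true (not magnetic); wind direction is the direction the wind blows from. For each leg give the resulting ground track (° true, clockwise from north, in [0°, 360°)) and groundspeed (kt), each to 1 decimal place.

Leg 1: heading 156.4°; drift -12.3° → track 144.1°, groundspeed 164.6 kt
Leg 2: heading 210.4°; drift -25.8° → track 184.6°, groundspeed 127.5 kt
Leg 3: heading 200.0°; drift -23.8° → track 176.2°, groundspeed 136.4 kt

Leg 1: track=144.1°, groundspeed=164.6 kt
Leg 2: track=184.6°, groundspeed=127.5 kt
Leg 3: track=176.2°, groundspeed=136.4 kt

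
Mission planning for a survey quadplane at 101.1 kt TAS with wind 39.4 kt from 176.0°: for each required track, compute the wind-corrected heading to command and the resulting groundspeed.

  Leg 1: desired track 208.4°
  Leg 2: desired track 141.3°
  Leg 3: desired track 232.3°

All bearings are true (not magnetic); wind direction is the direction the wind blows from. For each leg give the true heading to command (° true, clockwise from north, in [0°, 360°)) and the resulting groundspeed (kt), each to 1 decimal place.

Leg 1: heading=196.3°, groundspeed=65.6 kt
Leg 2: heading=154.1°, groundspeed=66.2 kt
Leg 3: heading=213.4°, groundspeed=73.8 kt

Leg 1: desired track 208.4°; wind correction -12.1° → command heading 196.3°, groundspeed 65.6 kt
Leg 2: desired track 141.3°; wind correction +12.8° → command heading 154.1°, groundspeed 66.2 kt
Leg 3: desired track 232.3°; wind correction -18.9° → command heading 213.4°, groundspeed 73.8 kt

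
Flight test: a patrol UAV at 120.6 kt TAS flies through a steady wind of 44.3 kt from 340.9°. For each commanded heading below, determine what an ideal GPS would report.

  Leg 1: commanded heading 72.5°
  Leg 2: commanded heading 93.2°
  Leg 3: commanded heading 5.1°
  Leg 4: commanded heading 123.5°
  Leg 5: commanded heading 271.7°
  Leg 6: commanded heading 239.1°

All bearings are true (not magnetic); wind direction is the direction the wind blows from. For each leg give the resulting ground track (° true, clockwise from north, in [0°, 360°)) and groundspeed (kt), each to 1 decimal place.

Leg 1: heading 72.5°; drift +20.0° → track 92.5°, groundspeed 129.6 kt
Leg 2: heading 93.2°; drift +16.6° → track 109.8°, groundspeed 143.4 kt
Leg 3: heading 5.1°; drift +12.8° → track 17.9°, groundspeed 82.2 kt
Leg 4: heading 123.5°; drift +9.8° → track 133.3°, groundspeed 158.1 kt
Leg 5: heading 271.7°; drift -21.5° → track 250.2°, groundspeed 112.7 kt
Leg 6: heading 239.1°; drift -18.5° → track 220.6°, groundspeed 136.7 kt

Leg 1: track=92.5°, groundspeed=129.6 kt
Leg 2: track=109.8°, groundspeed=143.4 kt
Leg 3: track=17.9°, groundspeed=82.2 kt
Leg 4: track=133.3°, groundspeed=158.1 kt
Leg 5: track=250.2°, groundspeed=112.7 kt
Leg 6: track=220.6°, groundspeed=136.7 kt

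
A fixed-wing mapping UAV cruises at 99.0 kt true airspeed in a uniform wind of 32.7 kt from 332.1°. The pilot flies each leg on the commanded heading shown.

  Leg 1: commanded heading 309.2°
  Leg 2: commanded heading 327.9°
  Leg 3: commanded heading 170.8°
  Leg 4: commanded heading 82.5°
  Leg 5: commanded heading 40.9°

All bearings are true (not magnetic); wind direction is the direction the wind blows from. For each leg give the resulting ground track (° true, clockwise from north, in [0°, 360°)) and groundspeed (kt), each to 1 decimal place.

Leg 1: heading 309.2°; drift -10.5° → track 298.7°, groundspeed 70.0 kt
Leg 2: heading 327.9°; drift -2.1° → track 325.8°, groundspeed 66.4 kt
Leg 3: heading 170.8°; drift -4.6° → track 166.2°, groundspeed 130.4 kt
Leg 4: heading 82.5°; drift +15.5° → track 98.0°, groundspeed 114.6 kt
Leg 5: heading 40.9°; drift +19.3° → track 60.2°, groundspeed 92.4 kt

Leg 1: track=298.7°, groundspeed=70.0 kt
Leg 2: track=325.8°, groundspeed=66.4 kt
Leg 3: track=166.2°, groundspeed=130.4 kt
Leg 4: track=98.0°, groundspeed=114.6 kt
Leg 5: track=60.2°, groundspeed=92.4 kt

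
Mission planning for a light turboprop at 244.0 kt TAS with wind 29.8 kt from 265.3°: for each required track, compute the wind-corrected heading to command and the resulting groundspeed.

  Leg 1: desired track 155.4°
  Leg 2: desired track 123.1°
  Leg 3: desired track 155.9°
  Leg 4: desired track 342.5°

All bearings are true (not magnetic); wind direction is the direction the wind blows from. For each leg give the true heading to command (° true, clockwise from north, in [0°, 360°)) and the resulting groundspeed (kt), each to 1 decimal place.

Leg 1: heading=162.0°, groundspeed=252.5 kt
Leg 2: heading=127.4°, groundspeed=266.9 kt
Leg 3: heading=162.5°, groundspeed=252.3 kt
Leg 4: heading=335.7°, groundspeed=235.7 kt

Leg 1: desired track 155.4°; wind correction +6.6° → command heading 162.0°, groundspeed 252.5 kt
Leg 2: desired track 123.1°; wind correction +4.3° → command heading 127.4°, groundspeed 266.9 kt
Leg 3: desired track 155.9°; wind correction +6.6° → command heading 162.5°, groundspeed 252.3 kt
Leg 4: desired track 342.5°; wind correction -6.8° → command heading 335.7°, groundspeed 235.7 kt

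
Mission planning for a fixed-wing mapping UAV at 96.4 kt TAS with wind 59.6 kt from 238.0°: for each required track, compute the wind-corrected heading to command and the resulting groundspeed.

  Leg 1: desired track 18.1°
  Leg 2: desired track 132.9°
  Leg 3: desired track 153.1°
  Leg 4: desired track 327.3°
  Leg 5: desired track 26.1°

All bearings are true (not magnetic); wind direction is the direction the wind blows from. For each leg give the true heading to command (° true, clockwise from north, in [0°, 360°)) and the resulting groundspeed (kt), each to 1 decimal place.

Leg 1: desired track 18.1°; wind correction -23.4° → command heading 354.7°, groundspeed 134.2 kt
Leg 2: desired track 132.9°; wind correction +36.6° → command heading 169.5°, groundspeed 92.9 kt
Leg 3: desired track 153.1°; wind correction +38.0° → command heading 191.1°, groundspeed 70.7 kt
Leg 4: desired track 327.3°; wind correction -38.2° → command heading 289.1°, groundspeed 75.0 kt
Leg 5: desired track 26.1°; wind correction -19.1° → command heading 7.0°, groundspeed 141.7 kt

Leg 1: heading=354.7°, groundspeed=134.2 kt
Leg 2: heading=169.5°, groundspeed=92.9 kt
Leg 3: heading=191.1°, groundspeed=70.7 kt
Leg 4: heading=289.1°, groundspeed=75.0 kt
Leg 5: heading=7.0°, groundspeed=141.7 kt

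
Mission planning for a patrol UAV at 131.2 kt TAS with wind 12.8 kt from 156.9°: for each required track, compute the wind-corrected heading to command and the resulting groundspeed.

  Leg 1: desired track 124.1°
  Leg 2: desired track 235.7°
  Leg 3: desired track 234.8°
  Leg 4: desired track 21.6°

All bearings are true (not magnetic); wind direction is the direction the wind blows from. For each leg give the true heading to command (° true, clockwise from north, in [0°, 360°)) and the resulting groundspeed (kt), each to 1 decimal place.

Leg 1: desired track 124.1°; wind correction +3.0° → command heading 127.1°, groundspeed 120.3 kt
Leg 2: desired track 235.7°; wind correction -5.5° → command heading 230.2°, groundspeed 128.1 kt
Leg 3: desired track 234.8°; wind correction -5.5° → command heading 229.3°, groundspeed 127.9 kt
Leg 4: desired track 21.6°; wind correction +3.9° → command heading 25.5°, groundspeed 140.0 kt

Leg 1: heading=127.1°, groundspeed=120.3 kt
Leg 2: heading=230.2°, groundspeed=128.1 kt
Leg 3: heading=229.3°, groundspeed=127.9 kt
Leg 4: heading=25.5°, groundspeed=140.0 kt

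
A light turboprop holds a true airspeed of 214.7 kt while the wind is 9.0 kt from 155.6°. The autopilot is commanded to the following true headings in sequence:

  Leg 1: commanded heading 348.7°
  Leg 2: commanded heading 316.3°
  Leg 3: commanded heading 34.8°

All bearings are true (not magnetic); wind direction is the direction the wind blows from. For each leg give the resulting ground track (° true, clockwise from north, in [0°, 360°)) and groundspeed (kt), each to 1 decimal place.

Leg 1: track=348.2°, groundspeed=223.5 kt
Leg 2: track=317.1°, groundspeed=223.2 kt
Leg 3: track=32.8°, groundspeed=219.4 kt

Leg 1: heading 348.7°; drift -0.5° → track 348.2°, groundspeed 223.5 kt
Leg 2: heading 316.3°; drift +0.8° → track 317.1°, groundspeed 223.2 kt
Leg 3: heading 34.8°; drift -2.0° → track 32.8°, groundspeed 219.4 kt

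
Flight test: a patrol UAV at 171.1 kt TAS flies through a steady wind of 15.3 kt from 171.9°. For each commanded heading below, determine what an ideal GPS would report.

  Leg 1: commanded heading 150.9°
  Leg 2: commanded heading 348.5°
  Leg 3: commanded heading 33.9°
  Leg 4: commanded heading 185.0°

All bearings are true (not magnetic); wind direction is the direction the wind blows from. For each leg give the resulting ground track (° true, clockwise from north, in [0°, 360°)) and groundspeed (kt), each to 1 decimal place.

Leg 1: track=148.9°, groundspeed=156.9 kt
Leg 2: track=348.8°, groundspeed=186.4 kt
Leg 3: track=30.7°, groundspeed=182.8 kt
Leg 4: track=186.3°, groundspeed=156.2 kt

Leg 1: heading 150.9°; drift -2.0° → track 148.9°, groundspeed 156.9 kt
Leg 2: heading 348.5°; drift +0.3° → track 348.8°, groundspeed 186.4 kt
Leg 3: heading 33.9°; drift -3.2° → track 30.7°, groundspeed 182.8 kt
Leg 4: heading 185.0°; drift +1.3° → track 186.3°, groundspeed 156.2 kt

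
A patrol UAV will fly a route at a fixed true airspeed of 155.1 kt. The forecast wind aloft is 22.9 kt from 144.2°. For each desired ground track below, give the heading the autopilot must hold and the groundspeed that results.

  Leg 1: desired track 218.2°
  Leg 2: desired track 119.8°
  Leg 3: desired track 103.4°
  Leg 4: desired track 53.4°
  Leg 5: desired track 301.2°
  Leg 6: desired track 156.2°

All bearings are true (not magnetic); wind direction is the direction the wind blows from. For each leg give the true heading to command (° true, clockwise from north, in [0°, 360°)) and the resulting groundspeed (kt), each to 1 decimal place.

Leg 1: heading=210.0°, groundspeed=147.2 kt
Leg 2: heading=123.3°, groundspeed=134.0 kt
Leg 3: heading=108.9°, groundspeed=137.0 kt
Leg 4: heading=61.9°, groundspeed=153.7 kt
Leg 5: heading=297.9°, groundspeed=175.9 kt
Leg 6: heading=154.4°, groundspeed=132.6 kt

Leg 1: desired track 218.2°; wind correction -8.2° → command heading 210.0°, groundspeed 147.2 kt
Leg 2: desired track 119.8°; wind correction +3.5° → command heading 123.3°, groundspeed 134.0 kt
Leg 3: desired track 103.4°; wind correction +5.5° → command heading 108.9°, groundspeed 137.0 kt
Leg 4: desired track 53.4°; wind correction +8.5° → command heading 61.9°, groundspeed 153.7 kt
Leg 5: desired track 301.2°; wind correction -3.3° → command heading 297.9°, groundspeed 175.9 kt
Leg 6: desired track 156.2°; wind correction -1.8° → command heading 154.4°, groundspeed 132.6 kt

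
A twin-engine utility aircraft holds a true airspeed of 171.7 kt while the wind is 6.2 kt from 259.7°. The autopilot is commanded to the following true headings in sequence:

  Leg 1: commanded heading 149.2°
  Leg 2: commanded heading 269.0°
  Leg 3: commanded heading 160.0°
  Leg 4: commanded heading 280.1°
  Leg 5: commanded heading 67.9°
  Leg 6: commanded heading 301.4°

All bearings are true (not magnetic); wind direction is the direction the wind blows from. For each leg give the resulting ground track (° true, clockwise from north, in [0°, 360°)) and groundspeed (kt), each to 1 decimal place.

Leg 1: heading 149.2°; drift -1.9° → track 147.3°, groundspeed 174.0 kt
Leg 2: heading 269.0°; drift +0.3° → track 269.3°, groundspeed 165.6 kt
Leg 3: heading 160.0°; drift -2.0° → track 158.0°, groundspeed 172.9 kt
Leg 4: heading 280.1°; drift +0.7° → track 280.8°, groundspeed 165.9 kt
Leg 5: heading 67.9°; drift +0.4° → track 68.3°, groundspeed 177.8 kt
Leg 6: heading 301.4°; drift +1.4° → track 302.8°, groundspeed 167.1 kt

Leg 1: track=147.3°, groundspeed=174.0 kt
Leg 2: track=269.3°, groundspeed=165.6 kt
Leg 3: track=158.0°, groundspeed=172.9 kt
Leg 4: track=280.8°, groundspeed=165.9 kt
Leg 5: track=68.3°, groundspeed=177.8 kt
Leg 6: track=302.8°, groundspeed=167.1 kt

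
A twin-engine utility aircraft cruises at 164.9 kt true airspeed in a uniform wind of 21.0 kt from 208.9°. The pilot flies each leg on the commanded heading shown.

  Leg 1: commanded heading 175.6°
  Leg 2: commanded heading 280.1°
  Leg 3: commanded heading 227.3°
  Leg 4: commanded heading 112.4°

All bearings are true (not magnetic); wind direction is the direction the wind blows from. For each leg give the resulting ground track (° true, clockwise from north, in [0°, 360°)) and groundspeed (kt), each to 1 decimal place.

Leg 1: track=171.1°, groundspeed=147.8 kt
Leg 2: track=287.3°, groundspeed=159.4 kt
Leg 3: track=229.9°, groundspeed=145.1 kt
Leg 4: track=105.3°, groundspeed=168.6 kt

Leg 1: heading 175.6°; drift -4.5° → track 171.1°, groundspeed 147.8 kt
Leg 2: heading 280.1°; drift +7.2° → track 287.3°, groundspeed 159.4 kt
Leg 3: heading 227.3°; drift +2.6° → track 229.9°, groundspeed 145.1 kt
Leg 4: heading 112.4°; drift -7.1° → track 105.3°, groundspeed 168.6 kt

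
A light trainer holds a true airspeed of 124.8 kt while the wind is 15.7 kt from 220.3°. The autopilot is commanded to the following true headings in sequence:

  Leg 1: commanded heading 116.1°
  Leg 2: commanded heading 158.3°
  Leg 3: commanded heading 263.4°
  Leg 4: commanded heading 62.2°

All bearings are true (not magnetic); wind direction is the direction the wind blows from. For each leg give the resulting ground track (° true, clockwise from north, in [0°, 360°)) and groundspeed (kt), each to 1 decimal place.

Leg 1: heading 116.1°; drift -6.7° → track 109.4°, groundspeed 129.5 kt
Leg 2: heading 158.3°; drift -6.7° → track 151.6°, groundspeed 118.2 kt
Leg 3: heading 263.4°; drift +5.4° → track 268.8°, groundspeed 113.8 kt
Leg 4: heading 62.2°; drift -2.4° → track 59.8°, groundspeed 139.5 kt

Leg 1: track=109.4°, groundspeed=129.5 kt
Leg 2: track=151.6°, groundspeed=118.2 kt
Leg 3: track=268.8°, groundspeed=113.8 kt
Leg 4: track=59.8°, groundspeed=139.5 kt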